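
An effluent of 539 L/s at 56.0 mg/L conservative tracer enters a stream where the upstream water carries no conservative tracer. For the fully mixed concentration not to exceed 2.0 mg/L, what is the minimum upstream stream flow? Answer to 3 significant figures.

14600 L/s

Set C_mix = 2.0: (Q·0 + 539.0·56.00) / (Q + 539.0) = 2.0
→ Q = 539.0·(56.00 − 2.0)/(2.0 − 0) = 14550 L/s.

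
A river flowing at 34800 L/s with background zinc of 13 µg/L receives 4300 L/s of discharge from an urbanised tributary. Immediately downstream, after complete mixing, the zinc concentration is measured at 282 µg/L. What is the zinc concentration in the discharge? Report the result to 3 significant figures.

Mass balance: 34800·13.00 + 4300·Cₑ = 39100·282.0
→ Cₑ = (39100·282.0 − 34800·13.00) / 4300 = 2459 µg/L.

2460 µg/L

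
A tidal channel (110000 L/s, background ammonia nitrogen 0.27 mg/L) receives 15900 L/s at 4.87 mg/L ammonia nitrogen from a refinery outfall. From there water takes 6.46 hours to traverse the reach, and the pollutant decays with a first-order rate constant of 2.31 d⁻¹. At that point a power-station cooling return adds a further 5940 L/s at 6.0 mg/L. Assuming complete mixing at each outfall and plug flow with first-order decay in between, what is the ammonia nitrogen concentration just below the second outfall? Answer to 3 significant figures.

0.707 mg/L

Mixed concentration C = ΣQC/ΣQ = (110000·0.2700 + 15900·4.870) / 125900 = 107100/125900 = 0.8509 mg/L; combined flow 125900 L/s.
After decay, C = 0.8509 × e^(−kt) = 0.8509 × 0.5370 = 0.4569 mg/L.
Second outfall: C = (125900·0.4569 + 5940·6.000)/131800 = 0.7067 mg/L.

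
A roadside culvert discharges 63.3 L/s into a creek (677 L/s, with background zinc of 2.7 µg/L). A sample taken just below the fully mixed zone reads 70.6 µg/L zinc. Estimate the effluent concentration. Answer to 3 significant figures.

Mass balance: 677.0·2.700 + 63.30·Cₑ = 740.3·70.60
→ Cₑ = (740.3·70.60 − 677.0·2.700) / 63.30 = 796.8 µg/L.

797 µg/L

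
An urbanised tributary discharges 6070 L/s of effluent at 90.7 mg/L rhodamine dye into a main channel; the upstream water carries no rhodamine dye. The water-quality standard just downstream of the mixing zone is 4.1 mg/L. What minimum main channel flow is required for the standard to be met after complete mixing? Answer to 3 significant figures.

128000 L/s

Set C_mix = 4.1: (Q·0 + 6070·90.70) / (Q + 6070) = 4.1
→ Q = 6070·(90.70 − 4.1)/(4.1 − 0) = 128200 L/s.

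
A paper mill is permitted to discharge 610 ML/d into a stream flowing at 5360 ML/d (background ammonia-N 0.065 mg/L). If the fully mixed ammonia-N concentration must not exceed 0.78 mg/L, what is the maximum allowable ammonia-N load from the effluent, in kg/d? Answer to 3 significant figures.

4310 kg/d

Mass balance at the limit: 5360·0.06500 + 610.0·Cₑ = 5970·0.78 → Cₑ = 7.063 mg/L.
610.0 ML/d = 7.060 m³/s. Load = 7.060 m³/s × 7.063 g/m³ × 86 400 s/d = 4308 kg/d.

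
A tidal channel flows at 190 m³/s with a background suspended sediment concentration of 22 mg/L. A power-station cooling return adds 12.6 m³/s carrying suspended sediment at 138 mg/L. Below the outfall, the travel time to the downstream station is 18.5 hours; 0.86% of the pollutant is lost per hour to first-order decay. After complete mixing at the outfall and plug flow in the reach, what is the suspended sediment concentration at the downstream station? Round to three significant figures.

24.9 mg/L

After mixing, C = (190.0·22.00 + 12.60·138.0) / 202.6 = 5919/202.6 = 29.21 mg/L.
0.86%/h lost → k = −ln(1 − 0.0086) = 0.008637 h⁻¹.
First-order decay: C = 29.21·exp(−k·t) = 29.21·0.8523 = 24.90 mg/L.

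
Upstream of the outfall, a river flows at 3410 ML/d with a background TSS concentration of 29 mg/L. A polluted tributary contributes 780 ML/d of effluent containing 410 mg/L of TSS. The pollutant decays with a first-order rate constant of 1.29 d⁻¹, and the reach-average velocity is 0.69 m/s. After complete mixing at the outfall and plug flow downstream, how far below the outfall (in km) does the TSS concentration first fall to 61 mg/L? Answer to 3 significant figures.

22.8 km

Mixed concentration C = ΣQC/ΣQ = (3410·29.00 + 780.0·410.0) / 4190 = 418700/4190 = 99.93 mg/L.
Set 99.93·exp(−k·t) = 61 → t = ln(99.93/61)/k = 33060 s = 9.182 h.
Distance = v·t = 0.69·33060 = 22810 m = 22.81 km.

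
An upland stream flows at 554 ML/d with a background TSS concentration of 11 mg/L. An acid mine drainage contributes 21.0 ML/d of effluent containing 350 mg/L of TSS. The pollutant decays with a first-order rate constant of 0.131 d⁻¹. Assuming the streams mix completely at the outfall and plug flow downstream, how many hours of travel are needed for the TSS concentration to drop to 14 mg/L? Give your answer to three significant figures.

Conservation of mass: C = (554.0·11.00 + 21.00·350.0) / 575.0 = 13440/575.0 = 23.38 mg/L.
23.38·exp(−k·t) = 14 → t = ln(23.38/14)/k = 338300 s = 93.96 h.

94.0 h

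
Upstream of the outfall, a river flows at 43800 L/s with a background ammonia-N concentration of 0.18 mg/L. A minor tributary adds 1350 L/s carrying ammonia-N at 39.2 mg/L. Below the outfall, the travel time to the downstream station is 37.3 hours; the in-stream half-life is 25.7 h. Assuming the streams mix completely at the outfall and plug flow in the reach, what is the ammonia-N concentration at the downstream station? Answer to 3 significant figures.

Flow-weighted average: C = (43800·0.1800 + 1350·39.20) / 45150 = 60800/45150 = 1.347 mg/L.
Half-life 25.7 h → k = ln 2 / 25.7 = 0.02697 h⁻¹ = 0.6473 d⁻¹.
First-order decay: C = 1.347·exp(−k·t) = 1.347·0.3657 = 0.4925 mg/L.

0.492 mg/L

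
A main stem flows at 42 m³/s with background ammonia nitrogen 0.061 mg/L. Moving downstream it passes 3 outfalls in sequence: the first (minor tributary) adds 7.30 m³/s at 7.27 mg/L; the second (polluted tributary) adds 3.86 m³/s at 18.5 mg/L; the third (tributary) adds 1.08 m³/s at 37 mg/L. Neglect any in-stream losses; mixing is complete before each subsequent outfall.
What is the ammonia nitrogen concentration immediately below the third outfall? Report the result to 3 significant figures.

Below outfall 1: Q → 49.30 m³/s, C = (42.00·0.06100 + 7.300·7.270)/49.30 = 1.128 mg/L.
Below outfall 2: Q → 53.16 m³/s, C = (49.30·1.128 + 3.860·18.50)/53.16 = 2.390 mg/L.
Below outfall 3: Q → 54.24 m³/s, C = (53.16·2.390 + 1.080·37.00)/54.24 = 3.079 mg/L.

3.08 mg/L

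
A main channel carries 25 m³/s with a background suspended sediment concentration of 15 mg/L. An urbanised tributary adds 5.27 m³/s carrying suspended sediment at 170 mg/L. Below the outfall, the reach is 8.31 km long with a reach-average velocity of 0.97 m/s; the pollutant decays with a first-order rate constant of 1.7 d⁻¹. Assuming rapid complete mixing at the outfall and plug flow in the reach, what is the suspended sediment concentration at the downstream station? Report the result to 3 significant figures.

Conservation of mass: C = (25.00·15.00 + 5.270·170.0) / 30.27 = 1271/30.27 = 41.99 mg/L.
Travel time t = 8.31·1000 / 0.97 = 8567 s = 2.380 h.
Decay over the reach: 41.99·exp(−kt) = 41.99·0.8449 = 35.47 mg/L.

35.5 mg/L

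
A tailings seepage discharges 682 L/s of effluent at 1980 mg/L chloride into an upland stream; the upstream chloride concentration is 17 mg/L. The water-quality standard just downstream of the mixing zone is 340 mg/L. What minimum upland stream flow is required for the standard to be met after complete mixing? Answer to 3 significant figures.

Set C_mix = 340: (Q·17.00 + 682.0·1980) / (Q + 682.0) = 340
→ Q = 682.0·(1980 − 340)/(340 − 17.00) = 3463 L/s.

3460 L/s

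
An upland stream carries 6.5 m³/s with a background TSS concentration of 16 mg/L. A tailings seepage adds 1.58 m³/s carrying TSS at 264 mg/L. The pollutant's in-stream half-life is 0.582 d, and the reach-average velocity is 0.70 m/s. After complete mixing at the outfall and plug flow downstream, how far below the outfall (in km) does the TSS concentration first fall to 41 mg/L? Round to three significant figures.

Mass balance: C = (6.500·16.00 + 1.580·264.0) / 8.080 = 521.1/8.080 = 64.50 mg/L.
Half-life 0.582 d → k = ln 2 / 0.582 = 1.191 d⁻¹.
Set 64.50·exp(−k·t) = 41 → t = ln(64.50/41)/k = 32860 s = 9.129 h.
Distance = v·t = 0.70·32860 = 23010 m = 23.01 km.

23.0 km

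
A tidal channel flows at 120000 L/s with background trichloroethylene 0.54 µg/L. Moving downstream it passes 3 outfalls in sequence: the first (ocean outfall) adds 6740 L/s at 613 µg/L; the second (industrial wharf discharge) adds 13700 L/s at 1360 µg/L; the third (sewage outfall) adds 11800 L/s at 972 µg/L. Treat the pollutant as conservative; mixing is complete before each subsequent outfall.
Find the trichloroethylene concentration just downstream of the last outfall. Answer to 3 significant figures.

225 µg/L

Outfall 1: combined Q = 126700 L/s; C = (120000·0.5400 + 6740·613.0)/126700 = 33.11 µg/L.
Outfall 2: combined Q = 140400 L/s; C = (126700·33.11 + 13700·1360)/140400 = 162.5 µg/L.
Outfall 3: combined Q = 152200 L/s; C = (140400·162.5 + 11800·972.0)/152200 = 225.3 µg/L.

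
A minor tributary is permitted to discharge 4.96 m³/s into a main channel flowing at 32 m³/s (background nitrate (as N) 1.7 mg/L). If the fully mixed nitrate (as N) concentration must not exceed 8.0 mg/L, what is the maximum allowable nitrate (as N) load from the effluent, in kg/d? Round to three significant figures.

20800 kg/d

Mass balance at the limit: 32.00·1.700 + 4.960·Cₑ = 36.96·8.0 → Cₑ = 48.65 mg/L.
Load = 4.960 m³/s × 48.65 g/m³ × 86 400 s/d = 20850 kg/d.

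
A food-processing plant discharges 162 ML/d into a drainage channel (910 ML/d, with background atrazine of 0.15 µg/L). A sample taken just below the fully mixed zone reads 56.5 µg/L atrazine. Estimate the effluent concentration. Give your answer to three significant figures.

Mass balance: 910.0·0.1500 + 162.0·Cₑ = 1072·56.50
→ Cₑ = (1072·56.50 − 910.0·0.1500) / 162.0 = 373.0 µg/L.

373 µg/L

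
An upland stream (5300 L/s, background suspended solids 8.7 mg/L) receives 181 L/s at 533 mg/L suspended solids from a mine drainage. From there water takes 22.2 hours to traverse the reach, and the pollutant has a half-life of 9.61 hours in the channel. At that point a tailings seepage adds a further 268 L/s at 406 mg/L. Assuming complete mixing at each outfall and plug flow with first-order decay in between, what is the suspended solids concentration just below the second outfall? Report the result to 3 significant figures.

Flow-weighted average: C = (5300·8.700 + 181.0·533.0) / 5481 = 142600/5481 = 26.01 mg/L; combined flow 5481 L/s.
Half-life 9.61 h → k = ln 2 / 9.61 = 0.07213 h⁻¹ = 1.731 d⁻¹.
Decay over the reach: 26.01·exp(−kt) = 26.01·0.2016 = 5.246 mg/L.
Second outfall: C = (5481·5.246 + 268.0·406.0)/5749 = 23.93 mg/L.

23.9 mg/L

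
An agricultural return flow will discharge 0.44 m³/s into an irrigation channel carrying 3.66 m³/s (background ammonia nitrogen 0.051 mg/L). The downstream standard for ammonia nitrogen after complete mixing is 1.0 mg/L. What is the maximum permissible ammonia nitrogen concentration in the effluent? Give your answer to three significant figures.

8.89 mg/L

At the limit, (Qr·Cr + Qe·Cₑ)/(Qr + Qe) = 1.0:
Cₑ = (4.100·1.0 − 3.660·0.05100) / 0.4400 = 8.894 mg/L.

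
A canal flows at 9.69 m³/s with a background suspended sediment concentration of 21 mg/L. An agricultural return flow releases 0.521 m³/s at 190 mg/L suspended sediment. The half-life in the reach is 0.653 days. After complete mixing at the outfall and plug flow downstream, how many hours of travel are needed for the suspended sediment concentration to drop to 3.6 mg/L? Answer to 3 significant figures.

Conservation of mass: C = (9.690·21.00 + 0.5210·190.0) / 10.21 = 302.5/10.21 = 29.62 mg/L.
Half-life 0.653 d → k = ln 2 / 0.653 = 1.061 d⁻¹.
29.62·exp(−k·t) = 3.6 → t = ln(29.62/3.6)/k = 171600 s = 47.65 h.

47.7 h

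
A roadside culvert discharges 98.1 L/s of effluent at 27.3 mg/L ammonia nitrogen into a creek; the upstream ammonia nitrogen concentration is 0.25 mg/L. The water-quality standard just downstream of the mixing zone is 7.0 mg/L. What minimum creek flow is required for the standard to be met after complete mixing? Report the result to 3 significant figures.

Set C_mix = 7.0: (Q·0.2500 + 98.10·27.30) / (Q + 98.10) = 7.0
→ Q = 98.10·(27.30 − 7.0)/(7.0 − 0.2500) = 295.0 L/s.

295 L/s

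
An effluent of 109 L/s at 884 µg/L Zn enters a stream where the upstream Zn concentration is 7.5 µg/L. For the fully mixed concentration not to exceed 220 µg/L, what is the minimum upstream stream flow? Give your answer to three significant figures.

Set C_mix = 220: (Q·7.500 + 109.0·884.0) / (Q + 109.0) = 220
→ Q = 109.0·(884.0 − 220)/(220 − 7.500) = 340.6 L/s.

341 L/s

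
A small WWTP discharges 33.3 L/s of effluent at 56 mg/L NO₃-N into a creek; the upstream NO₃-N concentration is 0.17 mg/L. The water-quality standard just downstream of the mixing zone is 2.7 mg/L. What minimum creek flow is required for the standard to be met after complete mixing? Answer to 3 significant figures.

Set C_mix = 2.7: (Q·0.1700 + 33.30·56.00) / (Q + 33.30) = 2.7
→ Q = 33.30·(56.00 − 2.7)/(2.7 − 0.1700) = 701.5 L/s.

702 L/s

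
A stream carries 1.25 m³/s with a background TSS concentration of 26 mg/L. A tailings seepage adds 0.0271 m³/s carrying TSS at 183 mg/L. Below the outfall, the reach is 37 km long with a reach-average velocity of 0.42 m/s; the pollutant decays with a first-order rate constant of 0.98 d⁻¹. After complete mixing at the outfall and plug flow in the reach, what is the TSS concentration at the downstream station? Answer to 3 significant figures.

Mass balance: C = (1.250·26.00 + 0.02710·183.0) / 1.277 = 37.46/1.277 = 29.33 mg/L.
Travel time t = 37·1000 / 0.42 = 88100 s = 24.47 h.
First-order decay: C = 29.33·exp(−k·t) = 29.33·0.3682 = 10.80 mg/L.

10.8 mg/L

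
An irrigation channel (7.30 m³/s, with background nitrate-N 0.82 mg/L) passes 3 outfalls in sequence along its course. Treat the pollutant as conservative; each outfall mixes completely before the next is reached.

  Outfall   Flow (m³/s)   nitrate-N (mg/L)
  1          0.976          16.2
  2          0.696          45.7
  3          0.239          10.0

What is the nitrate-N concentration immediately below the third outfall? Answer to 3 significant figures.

Below outfall 1: Q → 8.276 m³/s, C = (7.300·0.8200 + 0.9760·16.20)/8.276 = 2.634 mg/L.
Below outfall 2: Q → 8.972 m³/s, C = (8.276·2.634 + 0.6960·45.70)/8.972 = 5.975 mg/L.
Below outfall 3: Q → 9.211 m³/s, C = (8.972·5.975 + 0.2390·10.00)/9.211 = 6.079 mg/L.

6.08 mg/L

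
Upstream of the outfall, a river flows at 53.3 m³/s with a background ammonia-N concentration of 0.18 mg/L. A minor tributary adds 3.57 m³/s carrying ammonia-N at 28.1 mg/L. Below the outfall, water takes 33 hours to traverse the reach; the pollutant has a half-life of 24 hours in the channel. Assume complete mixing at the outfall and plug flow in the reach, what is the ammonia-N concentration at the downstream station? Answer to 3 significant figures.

Conservation of mass: C = (53.30·0.1800 + 3.570·28.10) / 56.87 = 109.9/56.87 = 1.933 mg/L.
Half-life 24 h → k = ln 2 / 24 = 0.02888 h⁻¹ = 0.6931 d⁻¹.
Applying C = C₀e^(−kt): 1.933 × 0.3856 = 0.7451 mg/L.

0.745 mg/L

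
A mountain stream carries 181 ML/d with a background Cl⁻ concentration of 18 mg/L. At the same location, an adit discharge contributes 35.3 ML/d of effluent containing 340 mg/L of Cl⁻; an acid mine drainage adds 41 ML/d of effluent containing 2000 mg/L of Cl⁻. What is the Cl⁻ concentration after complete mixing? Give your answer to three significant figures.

Mass balance: C = (181.0·18.00 + 35.30·340.0 + 41.00·2000) / 257.3 = 97260/257.3 = 378.0 mg/L.

378 mg/L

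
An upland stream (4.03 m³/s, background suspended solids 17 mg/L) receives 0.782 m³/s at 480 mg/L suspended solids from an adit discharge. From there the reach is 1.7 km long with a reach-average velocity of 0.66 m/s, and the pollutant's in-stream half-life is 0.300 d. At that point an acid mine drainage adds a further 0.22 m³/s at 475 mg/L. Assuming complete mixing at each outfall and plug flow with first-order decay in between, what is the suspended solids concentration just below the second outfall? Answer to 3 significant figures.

103 mg/L

Mass balance: C = (4.030·17.00 + 0.7820·480.0) / 4.812 = 443.9/4.812 = 92.24 mg/L; combined flow 4.812 m³/s.
Travel time t = 1.7·1000 / 0.66 = 2576 s = 0.7155 h.
Half-life 0.300 d → k = ln 2 / 0.300 = 2.310 d⁻¹.
Decay over the reach: 92.24·exp(−kt) = 92.24·0.9334 = 86.10 mg/L.
Second outfall: C = (4.812·86.10 + 0.2200·475.0)/5.032 = 103.1 mg/L.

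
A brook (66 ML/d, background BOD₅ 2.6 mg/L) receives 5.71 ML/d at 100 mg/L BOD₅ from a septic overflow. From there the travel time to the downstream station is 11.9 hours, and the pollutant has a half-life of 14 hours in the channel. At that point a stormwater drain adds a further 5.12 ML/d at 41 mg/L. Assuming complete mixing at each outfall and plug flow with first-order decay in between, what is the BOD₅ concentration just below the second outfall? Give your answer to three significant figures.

Flow-weighted average: C = (66.00·2.600 + 5.710·100.0) / 71.71 = 742.6/71.71 = 10.36 mg/L; combined flow 71.71 ML/d.
Half-life 14 h → k = ln 2 / 14 = 0.04951 h⁻¹ = 1.188 d⁻¹.
After decay, C = 10.36 × e^(−kt) = 10.36 × 0.5548 = 5.745 mg/L.
Second outfall: C = (71.71·5.745 + 5.120·41.00)/76.83 = 8.095 mg/L.

8.09 mg/L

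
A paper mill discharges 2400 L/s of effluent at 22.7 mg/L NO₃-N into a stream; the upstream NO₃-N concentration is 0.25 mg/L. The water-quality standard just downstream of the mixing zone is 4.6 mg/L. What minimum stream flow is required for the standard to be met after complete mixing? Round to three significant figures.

9990 L/s

Set C_mix = 4.6: (Q·0.2500 + 2400·22.70) / (Q + 2400) = 4.6
→ Q = 2400·(22.70 − 4.6)/(4.6 − 0.2500) = 9986 L/s.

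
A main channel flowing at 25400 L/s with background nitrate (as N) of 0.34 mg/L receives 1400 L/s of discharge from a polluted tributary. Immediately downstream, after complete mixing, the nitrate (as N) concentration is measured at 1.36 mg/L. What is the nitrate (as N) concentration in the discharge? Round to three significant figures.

Mass balance: 25400·0.3400 + 1400·Cₑ = 26800·1.360
→ Cₑ = (26800·1.360 − 25400·0.3400) / 1400 = 19.87 mg/L.

19.9 mg/L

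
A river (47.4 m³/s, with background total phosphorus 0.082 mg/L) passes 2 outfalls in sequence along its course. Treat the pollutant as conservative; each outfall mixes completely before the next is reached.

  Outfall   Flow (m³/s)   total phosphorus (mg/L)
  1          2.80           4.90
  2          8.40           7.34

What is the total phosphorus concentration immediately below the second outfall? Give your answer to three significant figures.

1.35 mg/L

After outfall 1: Q = 47.40 + 2.800 = 50.20 m³/s; C = (47.40·0.08200 + 2.800·4.900)/50.20 = 0.3507 mg/L.
After outfall 2: Q = 50.20 + 8.400 = 58.60 m³/s; C = (50.20·0.3507 + 8.400·7.340)/58.60 = 1.353 mg/L.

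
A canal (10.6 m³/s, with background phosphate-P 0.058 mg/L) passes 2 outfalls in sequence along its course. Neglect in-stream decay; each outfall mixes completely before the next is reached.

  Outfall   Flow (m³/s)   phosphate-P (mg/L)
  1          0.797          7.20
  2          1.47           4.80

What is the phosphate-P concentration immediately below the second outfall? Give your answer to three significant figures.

After outfall 1: Q = 10.60 + 0.7970 = 11.40 m³/s; C = (10.60·0.05800 + 0.7970·7.200)/11.40 = 0.5574 mg/L.
After outfall 2: Q = 11.40 + 1.470 = 12.87 m³/s; C = (11.40·0.5574 + 1.470·4.800)/12.87 = 1.042 mg/L.

1.04 mg/L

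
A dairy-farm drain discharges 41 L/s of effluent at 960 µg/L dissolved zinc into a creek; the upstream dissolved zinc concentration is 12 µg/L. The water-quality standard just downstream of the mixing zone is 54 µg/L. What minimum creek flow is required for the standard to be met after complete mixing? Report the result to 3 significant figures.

Set C_mix = 54: (Q·12.00 + 41.00·960.0) / (Q + 41.00) = 54
→ Q = 41.00·(960.0 − 54)/(54 − 12.00) = 884.4 L/s.

884 L/s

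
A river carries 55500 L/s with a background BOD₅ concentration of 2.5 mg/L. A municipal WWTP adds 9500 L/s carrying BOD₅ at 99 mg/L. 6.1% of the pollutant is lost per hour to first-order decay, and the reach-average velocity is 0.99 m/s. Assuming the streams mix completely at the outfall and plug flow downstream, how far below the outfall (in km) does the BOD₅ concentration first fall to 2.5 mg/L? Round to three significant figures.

107 km

Conservation of mass: C = (55500·2.500 + 9500·99.00) / 65000 = 1079000/65000 = 16.60 mg/L.
6.1%/h lost → k = −ln(1 − 0.061) = 0.06294 h⁻¹.
Set 16.60·exp(−k·t) = 2.5 → t = ln(16.60/2.5)/k = 108300 s = 30.08 h.
Distance = v·t = 0.99·108300 = 107200 m = 107.2 km.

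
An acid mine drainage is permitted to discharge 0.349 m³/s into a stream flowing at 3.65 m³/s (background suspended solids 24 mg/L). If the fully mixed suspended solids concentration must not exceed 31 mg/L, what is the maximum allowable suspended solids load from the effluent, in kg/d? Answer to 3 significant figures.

3140 kg/d

Mass balance at the limit: 3.650·24.00 + 0.3490·Cₑ = 3.999·31 → Cₑ = 104.2 mg/L.
Load = 0.3490 m³/s × 104.2 g/m³ × 86 400 s/d = 3142 kg/d.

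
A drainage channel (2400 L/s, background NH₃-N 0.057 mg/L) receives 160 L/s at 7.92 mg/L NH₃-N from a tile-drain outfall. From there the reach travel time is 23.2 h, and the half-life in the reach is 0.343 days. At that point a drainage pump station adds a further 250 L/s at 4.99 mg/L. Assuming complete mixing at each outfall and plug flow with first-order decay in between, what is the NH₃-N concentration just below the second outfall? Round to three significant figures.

Mixed concentration C = ΣQC/ΣQ = (2400·0.05700 + 160.0·7.920) / 2560 = 1404/2560 = 0.5484 mg/L; combined flow 2560 L/s.
Half-life 0.343 d → k = ln 2 / 0.343 = 2.021 d⁻¹.
After decay, C = 0.5484 × e^(−kt) = 0.5484 × 0.1418 = 0.07776 mg/L.
At the second outfall, C = (2560·0.07776 + 250.0·4.990) / (2560 + 250.0) = 0.5148 mg/L.

0.515 mg/L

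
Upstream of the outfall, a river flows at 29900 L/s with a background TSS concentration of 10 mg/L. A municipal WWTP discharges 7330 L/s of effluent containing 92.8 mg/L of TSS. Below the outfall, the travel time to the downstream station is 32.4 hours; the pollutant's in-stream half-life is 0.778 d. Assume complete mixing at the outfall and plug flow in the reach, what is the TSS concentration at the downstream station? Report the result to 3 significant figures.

7.90 mg/L

Mass balance: C = (29900·10.00 + 7330·92.80) / 37230 = 979200/37230 = 26.30 mg/L.
Half-life 0.778 d → k = ln 2 / 0.778 = 0.8909 d⁻¹.
Applying C = C₀e^(−kt): 26.30 × 0.3004 = 7.900 mg/L.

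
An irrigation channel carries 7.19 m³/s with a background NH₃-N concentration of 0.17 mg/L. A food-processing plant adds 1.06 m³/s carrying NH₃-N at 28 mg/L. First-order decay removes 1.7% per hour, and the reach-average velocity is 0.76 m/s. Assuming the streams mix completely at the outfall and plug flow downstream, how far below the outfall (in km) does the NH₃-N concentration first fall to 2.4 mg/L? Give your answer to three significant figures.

71.0 km

Conservation of mass: C = (7.190·0.1700 + 1.060·28.00) / 8.250 = 30.90/8.250 = 3.746 mg/L.
1.7%/h lost → k = −ln(1 − 0.017) = 0.01715 h⁻¹.
Set 3.746·exp(−k·t) = 2.4 → t = ln(3.746/2.4)/k = 93460 s = 25.96 h.
Distance = v·t = 0.76·93460 = 71030 m = 71.03 km.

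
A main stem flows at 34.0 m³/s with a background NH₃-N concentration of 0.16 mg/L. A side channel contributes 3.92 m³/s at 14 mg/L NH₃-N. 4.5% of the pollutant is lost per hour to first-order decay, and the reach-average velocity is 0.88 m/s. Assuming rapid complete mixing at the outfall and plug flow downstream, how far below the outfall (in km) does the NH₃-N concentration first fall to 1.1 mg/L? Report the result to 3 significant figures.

Mixed concentration C = ΣQC/ΣQ = (34.00·0.1600 + 3.920·14.00) / 37.92 = 60.32/37.92 = 1.591 mg/L.
4.5%/h lost → k = −ln(1 − 0.045) = 0.04604 h⁻¹.
Set 1.591·exp(−k·t) = 1.1 → t = ln(1.591/1.1)/k = 28840 s = 8.011 h.
Distance = v·t = 0.88·28840 = 25380 m = 25.38 km.

25.4 km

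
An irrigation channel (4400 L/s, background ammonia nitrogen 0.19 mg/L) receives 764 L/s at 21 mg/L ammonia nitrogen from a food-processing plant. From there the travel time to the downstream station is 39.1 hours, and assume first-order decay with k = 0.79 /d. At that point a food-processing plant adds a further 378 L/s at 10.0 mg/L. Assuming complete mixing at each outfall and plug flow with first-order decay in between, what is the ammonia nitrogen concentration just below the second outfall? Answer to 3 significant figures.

1.52 mg/L

Mixed concentration C = ΣQC/ΣQ = (4400·0.1900 + 764.0·21.00) / 5164 = 16880/5164 = 3.269 mg/L; combined flow 5164 L/s.
Decay over the reach: 3.269·exp(−kt) = 3.269·0.2761 = 0.9025 mg/L.
At the second outfall, C = (5164·0.9025 + 378.0·10.00) / (5164 + 378.0) = 1.523 mg/L.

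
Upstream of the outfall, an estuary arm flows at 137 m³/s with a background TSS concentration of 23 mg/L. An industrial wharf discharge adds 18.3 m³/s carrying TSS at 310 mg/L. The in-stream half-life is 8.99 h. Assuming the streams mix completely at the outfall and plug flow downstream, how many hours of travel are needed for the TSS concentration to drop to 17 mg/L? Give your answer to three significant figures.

15.7 h

Mass balance: C = (137.0·23.00 + 18.30·310.0) / 155.3 = 8824/155.3 = 56.82 mg/L.
Half-life 8.99 h → k = ln 2 / 8.99 = 0.07710 h⁻¹ = 1.850 d⁻¹.
56.82·exp(−k·t) = 17 → t = ln(56.82/17)/k = 56340 s = 15.65 h.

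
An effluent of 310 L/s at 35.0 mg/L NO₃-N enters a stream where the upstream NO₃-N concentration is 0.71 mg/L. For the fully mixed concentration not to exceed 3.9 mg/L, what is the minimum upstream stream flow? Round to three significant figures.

3020 L/s

Set C_mix = 3.9: (Q·0.7100 + 310.0·35.00) / (Q + 310.0) = 3.9
→ Q = 310.0·(35.00 − 3.9)/(3.9 − 0.7100) = 3022 L/s.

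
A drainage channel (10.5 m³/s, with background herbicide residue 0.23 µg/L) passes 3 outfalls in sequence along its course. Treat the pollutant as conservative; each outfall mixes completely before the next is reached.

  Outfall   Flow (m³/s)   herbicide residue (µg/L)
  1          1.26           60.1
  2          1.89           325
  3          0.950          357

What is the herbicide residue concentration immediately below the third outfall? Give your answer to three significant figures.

Outfall 1: combined Q = 11.76 m³/s; C = (10.50·0.2300 + 1.260·60.10)/11.76 = 6.645 µg/L.
Outfall 2: combined Q = 13.65 m³/s; C = (11.76·6.645 + 1.890·325.0)/13.65 = 50.72 µg/L.
Outfall 3: combined Q = 14.60 m³/s; C = (13.65·50.72 + 0.9500·357.0)/14.60 = 70.65 µg/L.

70.7 µg/L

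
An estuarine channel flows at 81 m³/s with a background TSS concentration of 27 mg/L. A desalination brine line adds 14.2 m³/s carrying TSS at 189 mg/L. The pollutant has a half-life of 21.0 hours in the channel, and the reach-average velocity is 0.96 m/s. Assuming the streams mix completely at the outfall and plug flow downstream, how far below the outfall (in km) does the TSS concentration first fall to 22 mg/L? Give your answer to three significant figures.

Mass balance: C = (81.00·27.00 + 14.20·189.0) / 95.20 = 4871/95.20 = 51.16 mg/L.
Half-life 21.0 h → k = ln 2 / 21.0 = 0.03301 h⁻¹ = 0.7922 d⁻¹.
Set 51.16·exp(−k·t) = 22 → t = ln(51.16/22)/k = 92050 s = 25.57 h.
Distance = v·t = 0.96·92050 = 88370 m = 88.37 km.

88.4 km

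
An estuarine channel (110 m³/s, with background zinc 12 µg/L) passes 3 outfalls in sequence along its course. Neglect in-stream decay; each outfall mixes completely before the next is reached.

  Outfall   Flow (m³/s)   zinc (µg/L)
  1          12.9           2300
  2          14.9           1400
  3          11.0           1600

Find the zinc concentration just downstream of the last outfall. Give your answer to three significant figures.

467 µg/L

After outfall 1: Q = 110.0 + 12.90 = 122.9 m³/s; C = (110.0·12.00 + 12.90·2300)/122.9 = 252.2 µg/L.
After outfall 2: Q = 122.9 + 14.90 = 137.8 m³/s; C = (122.9·252.2 + 14.90·1400)/137.8 = 376.3 µg/L.
After outfall 3: Q = 137.8 + 11.00 = 148.8 m³/s; C = (137.8·376.3 + 11.00·1600)/148.8 = 466.7 µg/L.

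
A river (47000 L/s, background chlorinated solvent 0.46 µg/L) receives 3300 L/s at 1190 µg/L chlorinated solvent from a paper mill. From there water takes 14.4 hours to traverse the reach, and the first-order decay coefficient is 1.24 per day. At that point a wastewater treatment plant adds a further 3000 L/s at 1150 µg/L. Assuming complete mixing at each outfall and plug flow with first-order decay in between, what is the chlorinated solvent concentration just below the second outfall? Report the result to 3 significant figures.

Mixed concentration C = ΣQC/ΣQ = (47000·0.4600 + 3300·1190) / 50300 = 3949000/50300 = 78.50 µg/L; combined flow 50300 L/s.
Applying C = C₀e^(−kt): 78.50 × 0.4752 = 37.30 µg/L.
At the second outfall, C = (50300·37.30 + 3000·1150) / (50300 + 3000) = 99.93 µg/L.

99.9 µg/L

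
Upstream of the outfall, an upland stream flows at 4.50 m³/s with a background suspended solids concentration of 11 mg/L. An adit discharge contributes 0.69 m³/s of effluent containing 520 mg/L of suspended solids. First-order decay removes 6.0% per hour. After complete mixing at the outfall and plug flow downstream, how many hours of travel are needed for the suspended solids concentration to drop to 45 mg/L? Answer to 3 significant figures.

Conservation of mass: C = (4.500·11.00 + 0.6900·520.0) / 5.190 = 408.3/5.190 = 78.67 mg/L.
6.0%/h lost → k = −ln(1 − 0.06) = 0.06188 h⁻¹.
78.67·exp(−k·t) = 45 → t = ln(78.67/45)/k = 32500 s = 9.028 h.

9.03 h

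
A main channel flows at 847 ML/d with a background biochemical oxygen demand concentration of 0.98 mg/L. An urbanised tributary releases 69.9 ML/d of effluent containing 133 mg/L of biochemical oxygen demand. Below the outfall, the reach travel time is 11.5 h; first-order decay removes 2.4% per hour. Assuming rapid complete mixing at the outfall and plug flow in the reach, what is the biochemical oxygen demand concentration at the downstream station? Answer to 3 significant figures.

Conservation of mass: C = (847.0·0.9800 + 69.90·133.0) / 916.9 = 10130/916.9 = 11.04 mg/L.
2.4%/h lost → k = −ln(1 − 0.024) = 0.02429 h⁻¹.
First-order decay: C = 11.04·exp(−k·t) = 11.04·0.7563 = 8.353 mg/L.

8.35 mg/L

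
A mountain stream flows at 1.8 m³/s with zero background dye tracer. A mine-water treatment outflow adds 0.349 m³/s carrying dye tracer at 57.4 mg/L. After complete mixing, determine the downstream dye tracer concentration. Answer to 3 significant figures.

9.32 mg/L

Flow-weighted average: C = (1.800·0 + 0.3490·57.40) / 2.149 = 20.03/2.149 = 9.322 mg/L.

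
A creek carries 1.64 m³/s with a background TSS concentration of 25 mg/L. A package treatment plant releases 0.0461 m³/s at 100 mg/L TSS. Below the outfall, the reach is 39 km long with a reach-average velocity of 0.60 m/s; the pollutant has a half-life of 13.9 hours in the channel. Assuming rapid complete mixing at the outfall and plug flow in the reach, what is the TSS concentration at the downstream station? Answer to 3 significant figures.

11.0 mg/L

After mixing, C = (1.640·25.00 + 0.04610·100.0) / 1.686 = 45.61/1.686 = 27.05 mg/L.
Travel time t = 39·1000 / 0.60 = 65000 s = 18.06 h.
Half-life 13.9 h → k = ln 2 / 13.9 = 0.04987 h⁻¹ = 1.197 d⁻¹.
First-order decay: C = 27.05·exp(−k·t) = 27.05·0.4064 = 10.99 mg/L.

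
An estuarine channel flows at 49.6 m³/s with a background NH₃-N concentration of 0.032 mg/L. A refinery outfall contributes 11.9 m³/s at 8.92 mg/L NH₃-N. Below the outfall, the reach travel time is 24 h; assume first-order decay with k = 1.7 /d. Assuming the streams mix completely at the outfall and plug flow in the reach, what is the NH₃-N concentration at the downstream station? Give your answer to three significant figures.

0.320 mg/L

Mixed concentration C = ΣQC/ΣQ = (49.60·0.03200 + 11.90·8.920) / 61.50 = 107.7/61.50 = 1.752 mg/L.
Decay over the reach: 1.752·exp(−kt) = 1.752·0.1827 = 0.3200 mg/L.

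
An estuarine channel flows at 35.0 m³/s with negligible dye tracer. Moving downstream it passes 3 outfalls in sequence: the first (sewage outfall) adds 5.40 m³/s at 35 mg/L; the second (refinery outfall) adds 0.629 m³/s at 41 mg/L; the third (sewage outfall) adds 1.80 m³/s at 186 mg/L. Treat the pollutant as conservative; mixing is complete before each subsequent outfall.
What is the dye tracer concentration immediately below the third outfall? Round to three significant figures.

After outfall 1: Q = 35.00 + 5.400 = 40.40 m³/s; C = (35.00·0 + 5.400·35.00)/40.40 = 4.678 mg/L.
After outfall 2: Q = 40.40 + 0.6290 = 41.03 m³/s; C = (40.40·4.678 + 0.6290·41.00)/41.03 = 5.235 mg/L.
After outfall 3: Q = 41.03 + 1.800 = 42.83 m³/s; C = (41.03·5.235 + 1.800·186.0)/42.83 = 12.83 mg/L.

12.8 mg/L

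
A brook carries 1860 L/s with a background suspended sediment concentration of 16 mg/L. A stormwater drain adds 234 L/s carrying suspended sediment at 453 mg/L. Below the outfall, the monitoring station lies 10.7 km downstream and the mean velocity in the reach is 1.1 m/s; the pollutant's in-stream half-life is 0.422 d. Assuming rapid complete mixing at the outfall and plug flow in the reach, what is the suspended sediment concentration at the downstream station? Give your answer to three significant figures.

53.9 mg/L

Conservation of mass: C = (1860·16.00 + 234.0·453.0) / 2094 = 135800/2094 = 64.83 mg/L.
Travel time t = 10.7·1000 / 1.1 = 9727 s = 2.702 h.
Half-life 0.422 d → k = ln 2 / 0.422 = 1.643 d⁻¹.
First-order decay: C = 64.83·exp(−k·t) = 64.83·0.8312 = 53.89 mg/L.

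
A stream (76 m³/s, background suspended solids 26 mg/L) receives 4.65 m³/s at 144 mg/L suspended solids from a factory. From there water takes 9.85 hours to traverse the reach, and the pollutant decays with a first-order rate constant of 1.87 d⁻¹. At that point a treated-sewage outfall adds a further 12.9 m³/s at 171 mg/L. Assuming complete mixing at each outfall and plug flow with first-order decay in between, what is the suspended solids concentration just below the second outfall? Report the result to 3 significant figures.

Conservation of mass: C = (76.00·26.00 + 4.650·144.0) / 80.65 = 2646/80.65 = 32.80 mg/L; combined flow 80.65 m³/s.
After decay, C = 32.80 × e^(−kt) = 32.80 × 0.4642 = 15.23 mg/L.
At the second outfall, C = (80.65·15.23 + 12.90·171.0) / (80.65 + 12.90) = 36.71 mg/L.

36.7 mg/L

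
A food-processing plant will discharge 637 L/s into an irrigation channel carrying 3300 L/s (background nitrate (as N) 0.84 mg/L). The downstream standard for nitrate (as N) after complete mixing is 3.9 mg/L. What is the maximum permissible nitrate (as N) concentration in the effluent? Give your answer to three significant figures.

19.8 mg/L

At the limit, (Qr·Cr + Qe·Cₑ)/(Qr + Qe) = 3.9:
Cₑ = (3937·3.9 − 3300·0.8400) / 637.0 = 19.75 mg/L.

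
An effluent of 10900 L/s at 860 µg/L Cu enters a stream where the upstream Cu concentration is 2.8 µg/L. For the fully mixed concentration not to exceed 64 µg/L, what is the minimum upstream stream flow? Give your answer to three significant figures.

Set C_mix = 64: (Q·2.800 + 10900·860.0) / (Q + 10900) = 64
→ Q = 10900·(860.0 − 64)/(64 − 2.800) = 141800 L/s.

142000 L/s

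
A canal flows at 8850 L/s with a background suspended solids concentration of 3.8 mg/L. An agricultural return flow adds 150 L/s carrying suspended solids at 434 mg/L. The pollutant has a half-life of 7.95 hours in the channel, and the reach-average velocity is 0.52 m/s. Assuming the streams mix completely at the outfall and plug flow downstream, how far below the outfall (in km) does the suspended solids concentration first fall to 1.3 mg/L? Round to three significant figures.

Flow-weighted average: C = (8850·3.800 + 150.0·434.0) / 9000 = 98730/9000 = 10.97 mg/L.
Half-life 7.95 h → k = ln 2 / 7.95 = 0.08719 h⁻¹ = 2.093 d⁻¹.
Set 10.97·exp(−k·t) = 1.3 → t = ln(10.97/1.3)/k = 88060 s = 24.46 h.
Distance = v·t = 0.52·88060 = 45790 m = 45.79 km.

45.8 km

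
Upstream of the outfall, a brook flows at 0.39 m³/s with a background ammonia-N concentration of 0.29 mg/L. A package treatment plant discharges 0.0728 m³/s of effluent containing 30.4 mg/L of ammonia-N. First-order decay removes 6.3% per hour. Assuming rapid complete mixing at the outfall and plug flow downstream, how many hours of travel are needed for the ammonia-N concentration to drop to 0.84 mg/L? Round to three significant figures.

27.5 h

Mass balance: C = (0.3900·0.2900 + 0.07280·30.40) / 0.4628 = 2.326/0.4628 = 5.026 mg/L.
6.3%/h lost → k = −ln(1 − 0.063) = 0.06507 h⁻¹.
5.026·exp(−k·t) = 0.84 → t = ln(5.026/0.84)/k = 98980 s = 27.49 h.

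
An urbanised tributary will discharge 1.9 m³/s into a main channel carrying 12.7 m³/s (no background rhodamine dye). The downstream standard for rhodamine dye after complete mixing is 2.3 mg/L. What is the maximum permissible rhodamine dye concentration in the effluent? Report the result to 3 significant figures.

At the limit, (Qr·Cr + Qe·Cₑ)/(Qr + Qe) = 2.3:
Cₑ = (14.60·2.3 − 12.70·0) / 1.900 = 17.67 mg/L.

17.7 mg/L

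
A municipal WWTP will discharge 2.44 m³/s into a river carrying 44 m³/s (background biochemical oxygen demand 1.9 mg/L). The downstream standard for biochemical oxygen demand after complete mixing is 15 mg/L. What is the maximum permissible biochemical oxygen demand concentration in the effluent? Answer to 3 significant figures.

251 mg/L

At the limit, (Qr·Cr + Qe·Cₑ)/(Qr + Qe) = 15:
Cₑ = (46.44·15 − 44.00·1.900) / 2.440 = 251.2 mg/L.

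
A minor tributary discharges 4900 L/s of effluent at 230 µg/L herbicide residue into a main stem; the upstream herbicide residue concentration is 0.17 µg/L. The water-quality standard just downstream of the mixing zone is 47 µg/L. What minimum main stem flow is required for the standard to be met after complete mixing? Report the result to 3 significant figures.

Set C_mix = 47: (Q·0.1700 + 4900·230.0) / (Q + 4900) = 47
→ Q = 4900·(230.0 − 47)/(47 − 0.1700) = 19150 L/s.

19100 L/s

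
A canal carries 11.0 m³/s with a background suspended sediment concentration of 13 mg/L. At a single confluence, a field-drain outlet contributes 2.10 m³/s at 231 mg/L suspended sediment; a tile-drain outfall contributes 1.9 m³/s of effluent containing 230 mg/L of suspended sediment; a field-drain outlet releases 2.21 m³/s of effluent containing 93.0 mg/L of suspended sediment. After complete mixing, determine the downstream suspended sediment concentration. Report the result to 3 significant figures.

Mixed concentration C = ΣQC/ΣQ = (11.00·13.00 + 2.100·231.0 + 1.900·230.0 + 2.210·93.00) / 17.21 = 1271/17.21 = 73.83 mg/L.

73.8 mg/L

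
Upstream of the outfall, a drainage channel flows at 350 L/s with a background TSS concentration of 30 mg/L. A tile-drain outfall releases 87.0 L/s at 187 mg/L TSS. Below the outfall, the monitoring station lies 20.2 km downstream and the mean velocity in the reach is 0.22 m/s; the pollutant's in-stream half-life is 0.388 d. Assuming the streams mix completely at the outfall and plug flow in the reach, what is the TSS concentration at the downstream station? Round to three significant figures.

After mixing, C = (350.0·30.00 + 87.00·187.0) / 437.0 = 26770/437.0 = 61.26 mg/L.
Travel time t = 20.2·1000 / 0.22 = 91820 s = 25.51 h.
Half-life 0.388 d → k = ln 2 / 0.388 = 1.786 d⁻¹.
After decay, C = 61.26 × e^(−kt) = 61.26 × 0.1498 = 9.176 mg/L.

9.18 mg/L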